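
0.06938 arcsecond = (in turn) 1 arcsecond = 4.8481368e-06 rad, so 0.06938 arcsecond = 0.06938 * 4.8481368e-06 = 3.3636373e-07 rad. 1 turn = 6.2831853 rad, so 3.3636373e-07 rad = 3.3636373e-07 / 6.2831853 = 5.3533951e-08 turn ≈ 5.353e-08 turn (4 s.f.). Final answer: 5.353e-08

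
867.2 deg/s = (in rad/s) 15.14. Check: 1 deg/s = 0.017453293 rad/s, so 867.2 deg/s = 867.2 * 0.017453293 = 15.135495 rad/s. Result: 15.135495 rad/s ≈ 15.14 rad/s (4 s.f.).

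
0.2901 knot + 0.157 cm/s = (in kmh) 0.5429. Check: 1 knot = 0.51444444 m/s, so 0.2901 knot = 0.2901 * 0.51444444 = 0.14924033 m/s. 1 cm/s = 0.01 m/s, so 0.157 cm/s = 0.157 * 0.01 = 0.00157 m/s. Sum: 0.14924033 + 0.00157 = 0.15081033 m/s. 1 kmh = 0.27777778 m/s, so 0.15081033 m/s = 0.15081033 / 0.27777778 = 0.5429172 kmh ≈ 0.5429 kmh (4 s.f.).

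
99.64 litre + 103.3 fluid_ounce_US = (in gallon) 27.13. Check: 1 litre = 0.001 m^3, so 99.64 litre = 99.64 * 0.001 = 0.09964 m^3. 1 fluid_ounce_US = 2.957353e-05 m^3, so 103.3 fluid_ounce_US = 103.3 * 2.957353e-05 = 0.0030549456 m^3. Sum: 0.09964 + 0.0030549456 = 0.10269495 m^3. 1 gallon = 0.0037854118 m^3, so 0.10269495 m^3 = 0.10269495 / 0.0037854118 = 27.129135 gallon ≈ 27.13 gallon (4 s.f.).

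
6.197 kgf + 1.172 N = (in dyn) 6.194e+06. Check: 1 kgf = 9.80665 N, so 6.197 kgf = 6.197 * 9.80665 = 60.77181 N. 1.172 N is already in N. Sum: 60.77181 + 1.172 = 61.94381 N. 1 dyn = 1e-05 N, so 61.94381 N = 61.94381 / 1e-05 = 6194381 dyn ≈ 6.194e+06 dyn (4 s.f.).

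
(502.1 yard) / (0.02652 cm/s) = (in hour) 480.9. Check: 1 yard = 0.9144 m, so 502.1 yard = 502.1 * 0.9144 = 459.12024 m. 1 cm/s = 0.01 m/s, so 0.02652 cm/s = 0.02652 * 0.01 = 0.0002652 m/s. Combine: 459.12024 m / 0.0002652 m/s = 1731222.6 s. 1 hour = 3600 s, so 1731222.6 s = 1731222.6 / 3600 = 480.89517 hour ≈ 480.9 hour (4 s.f.).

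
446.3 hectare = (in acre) 1 hectare = 10000 m^2, so 446.3 hectare = 446.3 * 10000 = 4463000 m^2. 1 acre = 4046.8564 m^2, so 4463000 m^2 = 4463000 / 4046.8564 = 1102.8313 acre ≈ 1103 acre (4 s.f.). Final answer: 1103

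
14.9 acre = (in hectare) 6.03. Check: 1 acre = 4046.8564 m^2, so 14.9 acre = 14.9 * 4046.8564 = 60298.161 m^2. 1 hectare = 10000 m^2, so 60298.161 m^2 = 60298.161 / 10000 = 6.0298161 hectare ≈ 6.03 hectare (4 s.f.).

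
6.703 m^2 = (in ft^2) 72.15. Check: 1 ft^2 = 0.09290304 m^2, so 6.703 m^2 = 6.703 / 0.09290304 = 72.150492 ft^2 ≈ 72.15 ft^2 (4 s.f.).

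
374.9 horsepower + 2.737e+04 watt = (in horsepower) 411.6. Check: 1 horsepower = 745.69987 W, so 374.9 horsepower = 374.9 * 745.69987 = 279562.88 W. 2.737e+04 watt = 27370 W. Sum: 279562.88 + 27370 = 306932.88 W. 1 horsepower = 745.69987 W, so 306932.88 W = 306932.88 / 745.69987 = 411.60377 horsepower ≈ 411.6 horsepower (4 s.f.).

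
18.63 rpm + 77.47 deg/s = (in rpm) 1 rpm = 0.10471976 rad/s, so 18.63 rpm = 18.63 * 0.10471976 = 1.950929 rad/s. 1 deg/s = 0.017453293 rad/s, so 77.47 deg/s = 77.47 * 0.017453293 = 1.3521066 rad/s. Sum: 1.950929 + 1.3521066 = 3.3030356 rad/s. 1 rpm = 0.10471976 rad/s, so 3.3030356 rad/s = 3.3030356 / 0.10471976 = 31.541667 rpm ≈ 31.54 rpm (4 s.f.). Final answer: 31.54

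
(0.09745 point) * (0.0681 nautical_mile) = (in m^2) 1 point = 0.00035277778 m, so 0.09745 point = 0.09745 * 0.00035277778 = 3.4378194e-05 m. 1 nautical_mile = 1852 m, so 0.0681 nautical_mile = 0.0681 * 1852 = 126.1212 m. Combine: 3.4378194e-05 m * 126.1212 m = 0.0043358191 m^2. Result: 0.0043358191 m^2 ≈ 0.004336 m^2 (4 s.f.). Final answer: 0.004336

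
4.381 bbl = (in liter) 696.5. Check: 1 bbl = 0.15898729 m^3, so 4.381 bbl = 4.381 * 0.15898729 = 0.69652334 m^3. 1 liter = 0.001 m^3, so 0.69652334 m^3 = 0.69652334 / 0.001 = 696.52334 liter ≈ 696.5 liter (4 s.f.).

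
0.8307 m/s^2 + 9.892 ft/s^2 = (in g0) 0.8307 m/s^2 is already in m/s^2. 1 ft/s^2 = 0.3048 m/s^2, so 9.892 ft/s^2 = 9.892 * 0.3048 = 3.0150816 m/s^2. Sum: 0.8307 + 3.0150816 = 3.8457816 m/s^2. 1 g0 = 9.80665 m/s^2, so 3.8457816 m/s^2 = 3.8457816 / 9.80665 = 0.39216058 g0 ≈ 0.3922 g0 (4 s.f.). Final answer: 0.3922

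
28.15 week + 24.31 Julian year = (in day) 9076. Check: 1 week = 604800 s, so 28.15 week = 28.15 * 604800 = 17025120 s. 1 Julian year = 31557600 s, so 24.31 Julian year = 24.31 * 31557600 = 7.6716526e+08 s. Sum: 17025120 + 7.6716526e+08 = 7.8419038e+08 s. 1 day = 86400 s, so 7.8419038e+08 s = 7.8419038e+08 / 86400 = 9076.2775 day ≈ 9076 day (4 s.f.).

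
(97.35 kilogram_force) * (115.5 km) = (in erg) 1 kilogram_force = 9.80665 N, so 97.35 kilogram_force = 97.35 * 9.80665 = 954.67738 N. 1 km = 1000 m, so 115.5 km = 115.5 * 1000 = 115500 m. Combine: 954.67738 N * 115500 m = 1.1026524e+08 J. 1 erg = 1e-07 J, so 1.1026524e+08 J = 1.1026524e+08 / 1e-07 = 1.1026524e+15 erg ≈ 1.103e+15 erg (4 s.f.). Final answer: 1.103e+15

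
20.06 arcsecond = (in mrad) 0.09725. Check: 1 arcsecond = 4.8481368e-06 rad, so 20.06 arcsecond = 20.06 * 4.8481368e-06 = 9.7253624e-05 rad. 1 mrad = 0.001 rad, so 9.7253624e-05 rad = 9.7253624e-05 / 0.001 = 0.097253624 mrad ≈ 0.09725 mrad (4 s.f.).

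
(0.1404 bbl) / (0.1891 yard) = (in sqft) 1.39. Check: 1 bbl = 0.15898729 m^3, so 0.1404 bbl = 0.1404 * 0.15898729 = 0.022321816 m^3. 1 yard = 0.9144 m, so 0.1891 yard = 0.1891 * 0.9144 = 0.17291304 m. Combine: 0.022321816 m^3 / 0.17291304 m = 0.12909273 m^2. 1 sqft = 0.09290304 m^2, so 0.12909273 m^2 = 0.12909273 / 0.09290304 = 1.3895426 sqft ≈ 1.39 sqft (4 s.f.).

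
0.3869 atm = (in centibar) 39.2. Check: 1 atm = 101325 Pa, so 0.3869 atm = 0.3869 * 101325 = 39202.643 Pa. 1 centibar = 1000 Pa, so 39202.643 Pa = 39202.643 / 1000 = 39.202643 centibar ≈ 39.2 centibar (4 s.f.).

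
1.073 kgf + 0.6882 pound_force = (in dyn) 1 kgf = 9.80665 N, so 1.073 kgf = 1.073 * 9.80665 = 10.522535 N. 1 pound_force = 4.4482216 N, so 0.6882 pound_force = 0.6882 * 4.4482216 = 3.0612661 N. Sum: 10.522535 + 3.0612661 = 13.583802 N. 1 dyn = 1e-05 N, so 13.583802 N = 13.583802 / 1e-05 = 1358380.2 dyn ≈ 1.358e+06 dyn (4 s.f.). Final answer: 1.358e+06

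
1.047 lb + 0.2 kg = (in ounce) 23.81. Check: 1 lb = 0.45359237 kg, so 1.047 lb = 1.047 * 0.45359237 = 0.47491121 kg. 0.2 kg is already in kg. Sum: 0.47491121 + 0.2 = 0.67491121 kg. 1 ounce = 0.028349523 kg, so 0.67491121 kg = 0.67491121 / 0.028349523 = 23.806792 ounce ≈ 23.81 ounce (4 s.f.).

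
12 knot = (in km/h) 22.22. Check: 1 knot = 0.51444444 m/s, so 12 knot = 12 * 0.51444444 = 6.1733333 m/s. 1 km/h = 0.27777778 m/s, so 6.1733333 m/s = 6.1733333 / 0.27777778 = 22.224 km/h ≈ 22.22 km/h (4 s.f.).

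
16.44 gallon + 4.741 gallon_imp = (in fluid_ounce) 1 gallon = 0.0037854118 m^3, so 16.44 gallon = 16.44 * 0.0037854118 = 0.06223217 m^3. 1 gallon_imp = 0.00454609 m^3, so 4.741 gallon_imp = 4.741 * 0.00454609 = 0.021553013 m^3. Sum: 0.06223217 + 0.021553013 = 0.083785182 m^3. 1 fluid_ounce = 2.957353e-05 m^3, so 0.083785182 m^3 = 0.083785182 / 2.957353e-05 = 2833.1141 fluid_ounce ≈ 2833 fluid_ounce (4 s.f.). Final answer: 2833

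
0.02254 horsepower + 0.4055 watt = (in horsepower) 1 horsepower = 745.69987 W, so 0.02254 horsepower = 0.02254 * 745.69987 = 16.808075 W. 0.4055 watt = 0.4055 W. Sum: 16.808075 + 0.4055 = 17.213575 W. 1 horsepower = 745.69987 W, so 17.213575 W = 17.213575 / 745.69987 = 0.023083784 horsepower ≈ 0.02308 horsepower (4 s.f.). Final answer: 0.02308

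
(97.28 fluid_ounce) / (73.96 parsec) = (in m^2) 1 fluid_ounce = 2.957353e-05 m^3, so 97.28 fluid_ounce = 97.28 * 2.957353e-05 = 0.002876913 m^3. 1 parsec = 3.0856776e+16 m, so 73.96 parsec = 73.96 * 3.0856776e+16 = 2.2821671e+18 m. Combine: 0.002876913 m^3 / 2.2821671e+18 m = 1.2606057e-21 m^2. Result: 1.2606057e-21 m^2 ≈ 1.261e-21 m^2 (4 s.f.). Final answer: 1.261e-21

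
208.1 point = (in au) 1 point = 0.00035277778 m, so 208.1 point = 208.1 * 0.00035277778 = 0.073413056 m. 1 au = 1.4959787e+11 m, so 0.073413056 m = 0.073413056 / 1.4959787e+11 = 4.9073597e-13 au ≈ 4.907e-13 au (4 s.f.). Final answer: 4.907e-13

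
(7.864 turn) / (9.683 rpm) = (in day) 1 turn = 6.2831853 rad, so 7.864 turn = 7.864 * 6.2831853 = 49.410969 rad. 1 rpm = 0.10471976 rad/s, so 9.683 rpm = 9.683 * 0.10471976 = 1.0140014 rad/s. Combine: 49.410969 rad / 1.0140014 rad/s = 48.7287 s. 1 day = 86400 s, so 48.7287 s = 48.7287 / 86400 = 0.00056398958 day ≈ 0.000564 day (4 s.f.). Final answer: 0.000564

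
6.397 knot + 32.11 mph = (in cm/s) 1765. Check: 1 knot = 0.51444444 m/s, so 6.397 knot = 6.397 * 0.51444444 = 3.2909011 m/s. 1 mph = 0.44704 m/s, so 32.11 mph = 32.11 * 0.44704 = 14.354454 m/s. Sum: 3.2909011 + 14.354454 = 17.645356 m/s. 1 cm/s = 0.01 m/s, so 17.645356 m/s = 17.645356 / 0.01 = 1764.5356 cm/s ≈ 1765 cm/s (4 s.f.).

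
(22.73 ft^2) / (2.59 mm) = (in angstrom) 8.153e+12. Check: 1 ft^2 = 0.09290304 m^2, so 22.73 ft^2 = 22.73 * 0.09290304 = 2.1116861 m^2. 1 mm = 0.001 m, so 2.59 mm = 2.59 * 0.001 = 0.00259 m. Combine: 2.1116861 m^2 / 0.00259 m = 815.32282 m. 1 angstrom = 1e-10 m, so 815.32282 m = 815.32282 / 1e-10 = 8.1532282e+12 angstrom ≈ 8.153e+12 angstrom (4 s.f.).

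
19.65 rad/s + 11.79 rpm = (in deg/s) 19.65 rad/s is already in rad/s. 1 rpm = 0.10471976 rad/s, so 11.79 rpm = 11.79 * 0.10471976 = 1.2346459 rad/s. Sum: 19.65 + 1.2346459 = 20.884646 rad/s. 1 deg/s = 0.017453293 rad/s, so 20.884646 rad/s = 20.884646 / 0.017453293 = 1196.6021 deg/s ≈ 1197 deg/s (4 s.f.). Final answer: 1197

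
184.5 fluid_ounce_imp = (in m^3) 1 fluid_ounce_imp = 2.8413063e-05 m^3, so 184.5 fluid_ounce_imp = 184.5 * 2.8413063e-05 = 0.00524221 m^3. Result: 0.00524221 m^3 ≈ 0.005242 m^3 (4 s.f.). Final answer: 0.005242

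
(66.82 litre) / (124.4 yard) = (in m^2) 1 litre = 0.001 m^3, so 66.82 litre = 66.82 * 0.001 = 0.06682 m^3. 1 yard = 0.9144 m, so 124.4 yard = 124.4 * 0.9144 = 113.75136 m. Combine: 0.06682 m^3 / 113.75136 m = 0.00058742155 m^2. Result: 0.00058742155 m^2 ≈ 0.0005874 m^2 (4 s.f.). Final answer: 0.0005874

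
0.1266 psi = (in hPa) 8.729. Check: 1 psi = 6894.7573 Pa, so 0.1266 psi = 0.1266 * 6894.7573 = 872.87627 Pa. 1 hPa = 100 Pa, so 872.87627 Pa = 872.87627 / 100 = 8.7287627 hPa ≈ 8.729 hPa (4 s.f.).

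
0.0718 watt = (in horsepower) 0.0718 watt = 0.0718 W. 1 horsepower = 745.69987 W, so 0.0718 W = 0.0718 / 745.69987 = 9.6285386e-05 horsepower ≈ 9.629e-05 horsepower (4 s.f.). Final answer: 9.629e-05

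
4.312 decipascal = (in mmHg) 0.003234. Check: 1 decipascal = 0.1 Pa, so 4.312 decipascal = 4.312 * 0.1 = 0.4312 Pa. 1 mmHg = 133.32237 Pa, so 0.4312 Pa = 0.4312 / 133.32237 = 0.003234266 mmHg ≈ 0.003234 mmHg (4 s.f.).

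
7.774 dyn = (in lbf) 1.748e-05. Check: 1 dyn = 1e-05 N, so 7.774 dyn = 7.774 * 1e-05 = 7.774e-05 N. 1 lbf = 4.4482216 N, so 7.774e-05 N = 7.774e-05 / 4.4482216 = 1.7476647e-05 lbf ≈ 1.748e-05 lbf (4 s.f.).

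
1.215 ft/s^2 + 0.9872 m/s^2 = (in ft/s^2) 1 ft/s^2 = 0.3048 m/s^2, so 1.215 ft/s^2 = 1.215 * 0.3048 = 0.370332 m/s^2. 0.9872 m/s^2 is already in m/s^2. Sum: 0.370332 + 0.9872 = 1.357532 m/s^2. 1 ft/s^2 = 0.3048 m/s^2, so 1.357532 m/s^2 = 1.357532 / 0.3048 = 4.4538451 ft/s^2 ≈ 4.454 ft/s^2 (4 s.f.). Final answer: 4.454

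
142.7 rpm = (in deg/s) 856.2. Check: 1 rpm = 0.10471976 rad/s, so 142.7 rpm = 142.7 * 0.10471976 = 14.943509 rad/s. 1 deg/s = 0.017453293 rad/s, so 14.943509 rad/s = 14.943509 / 0.017453293 = 856.2 deg/s.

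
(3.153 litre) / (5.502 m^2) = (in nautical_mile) 3.094e-07. Check: 1 litre = 0.001 m^3, so 3.153 litre = 3.153 * 0.001 = 0.003153 m^3. 5.502 m^2 is already in m^2. Combine: 0.003153 m^3 / 5.502 m^2 = 0.00057306434 m. 1 nautical_mile = 1852 m, so 0.00057306434 m = 0.00057306434 / 1852 = 3.0942999e-07 nautical_mile ≈ 3.094e-07 nautical_mile (4 s.f.).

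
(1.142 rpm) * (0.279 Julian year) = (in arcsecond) 2.172e+11. Check: 1 rpm = 0.10471976 rad/s, so 1.142 rpm = 1.142 * 0.10471976 = 0.11958996 rad/s. 1 Julian year = 31557600 s, so 0.279 Julian year = 0.279 * 31557600 = 8804570.4 s. Combine: 0.11958996 rad/s * 8804570.4 s = 1052938.2 rad. 1 arcsecond = 4.8481368e-06 rad, so 1052938.2 rad = 1052938.2 / 4.8481368e-06 = 2.171841e+11 arcsecond ≈ 2.172e+11 arcsecond (4 s.f.).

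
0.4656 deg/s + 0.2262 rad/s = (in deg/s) 1 deg/s = 0.017453293 rad/s, so 0.4656 deg/s = 0.4656 * 0.017453293 = 0.008126253 rad/s. 0.2262 rad/s is already in rad/s. Sum: 0.008126253 + 0.2262 = 0.23432625 rad/s. 1 deg/s = 0.017453293 rad/s, so 0.23432625 rad/s = 0.23432625 / 0.017453293 = 13.425905 deg/s ≈ 13.43 deg/s (4 s.f.). Final answer: 13.43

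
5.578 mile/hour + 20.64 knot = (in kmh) 1 mile/hour = 0.44704 m/s, so 5.578 mile/hour = 5.578 * 0.44704 = 2.4935891 m/s. 1 knot = 0.51444444 m/s, so 20.64 knot = 20.64 * 0.51444444 = 10.618133 m/s. Sum: 2.4935891 + 10.618133 = 13.111722 m/s. 1 kmh = 0.27777778 m/s, so 13.111722 m/s = 13.111722 / 0.27777778 = 47.202201 kmh ≈ 47.2 kmh (4 s.f.). Final answer: 47.2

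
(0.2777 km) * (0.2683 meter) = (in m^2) 1 km = 1000 m, so 0.2777 km = 0.2777 * 1000 = 277.7 m. 0.2683 meter = 0.2683 m. Combine: 277.7 m * 0.2683 m = 74.50691 m^2. Result: 74.50691 m^2 ≈ 74.51 m^2 (4 s.f.). Final answer: 74.51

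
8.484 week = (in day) 59.39. Check: 1 week = 604800 s, so 8.484 week = 8.484 * 604800 = 5131123.2 s. 1 day = 86400 s, so 5131123.2 s = 5131123.2 / 86400 = 59.388 day ≈ 59.39 day (4 s.f.).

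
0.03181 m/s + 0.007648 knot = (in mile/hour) 0.03181 m/s is already in m/s. 1 knot = 0.51444444 m/s, so 0.007648 knot = 0.007648 * 0.51444444 = 0.0039344711 m/s. Sum: 0.03181 + 0.0039344711 = 0.035744471 m/s. 1 mile/hour = 0.44704 m/s, so 0.035744471 m/s = 0.035744471 / 0.44704 = 0.079958105 mile/hour ≈ 0.07996 mile/hour (4 s.f.). Final answer: 0.07996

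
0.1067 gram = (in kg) 0.0001067. Check: 1 gram = 0.001 kg, so 0.1067 gram = 0.1067 * 0.001 = 0.0001067 kg. Result: 0.0001067 kg.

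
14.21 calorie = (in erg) 1 calorie = 4.184 J, so 14.21 calorie = 14.21 * 4.184 = 59.45464 J. 1 erg = 1e-07 J, so 59.45464 J = 59.45464 / 1e-07 = 5.945464e+08 erg ≈ 5.945e+08 erg (4 s.f.). Final answer: 5.945e+08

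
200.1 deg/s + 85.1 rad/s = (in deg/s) 1 deg/s = 0.017453293 rad/s, so 200.1 deg/s = 200.1 * 0.017453293 = 3.4924038 rad/s. 85.1 rad/s is already in rad/s. Sum: 3.4924038 + 85.1 = 88.592404 rad/s. 1 deg/s = 0.017453293 rad/s, so 88.592404 rad/s = 88.592404 / 0.017453293 = 5075.9708 deg/s ≈ 5076 deg/s (4 s.f.). Final answer: 5076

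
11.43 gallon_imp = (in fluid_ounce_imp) 1829. Check: 1 gallon_imp = 0.00454609 m^3, so 11.43 gallon_imp = 11.43 * 0.00454609 = 0.051961809 m^3. 1 fluid_ounce_imp = 2.8413063e-05 m^3, so 0.051961809 m^3 = 0.051961809 / 2.8413063e-05 = 1828.8 fluid_ounce_imp ≈ 1829 fluid_ounce_imp (4 s.f.).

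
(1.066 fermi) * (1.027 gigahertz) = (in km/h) 3.941e-06. Check: 1 fermi = 1e-15 m, so 1.066 fermi = 1.066 * 1e-15 = 1.066e-15 m. 1 gigahertz = 1e+09 Hz, so 1.027 gigahertz = 1.027 * 1e+09 = 1.027e+09 Hz. Combine: 1.066e-15 m * 1.027e+09 Hz = 1.094782e-06 m/s. 1 km/h = 0.27777778 m/s, so 1.094782e-06 m/s = 1.094782e-06 / 0.27777778 = 3.9412152e-06 km/h ≈ 3.941e-06 km/h (4 s.f.).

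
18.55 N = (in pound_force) 4.17. Check: 1 pound_force = 4.4482216 N, so 18.55 N = 18.55 / 4.4482216 = 4.1702059 pound_force ≈ 4.17 pound_force (4 s.f.).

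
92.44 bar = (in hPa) 9.244e+04. Check: 1 bar = 100000 Pa, so 92.44 bar = 92.44 * 100000 = 9244000 Pa. 1 hPa = 100 Pa, so 9244000 Pa = 9244000 / 100 = 92440 hPa ≈ 9.244e+04 hPa (4 s.f.).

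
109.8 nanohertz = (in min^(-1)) 1 nanohertz = 1e-09 Hz, so 109.8 nanohertz = 109.8 * 1e-09 = 1.098e-07 Hz. 1 min^(-1) = 0.016666667 Hz, so 1.098e-07 Hz = 1.098e-07 / 0.016666667 = 6.588e-06 min^(-1). Final answer: 6.588e-06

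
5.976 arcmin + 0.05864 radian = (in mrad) 60.38. Check: 1 arcmin = 0.00029088821 rad, so 5.976 arcmin = 5.976 * 0.00029088821 = 0.0017383479 rad. 0.05864 radian = 0.05864 rad. Sum: 0.0017383479 + 0.05864 = 0.060378348 rad. 1 mrad = 0.001 rad, so 0.060378348 rad = 0.060378348 / 0.001 = 60.378348 mrad ≈ 60.38 mrad (4 s.f.).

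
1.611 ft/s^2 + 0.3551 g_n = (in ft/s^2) 13.04. Check: 1 ft/s^2 = 0.3048 m/s^2, so 1.611 ft/s^2 = 1.611 * 0.3048 = 0.4910328 m/s^2. 1 g_n = 9.80665 m/s^2, so 0.3551 g_n = 0.3551 * 9.80665 = 3.4823414 m/s^2. Sum: 0.4910328 + 3.4823414 = 3.9733742 m/s^2. 1 ft/s^2 = 0.3048 m/s^2, so 3.9733742 m/s^2 = 3.9733742 / 0.3048 = 13.036005 ft/s^2 ≈ 13.04 ft/s^2 (4 s.f.).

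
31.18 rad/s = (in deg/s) 1786. Check: 1 deg/s = 0.017453293 rad/s, so 31.18 rad/s = 31.18 / 0.017453293 = 1786.4824 deg/s ≈ 1786 deg/s (4 s.f.).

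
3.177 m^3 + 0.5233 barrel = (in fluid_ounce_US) 1.102e+05. Check: 3.177 m^3 is already in m^3. 1 barrel = 0.15898729 m^3, so 0.5233 barrel = 0.5233 * 0.15898729 = 0.083198051 m^3. Sum: 3.177 + 0.083198051 = 3.2601981 m^3. 1 fluid_ounce_US = 2.957353e-05 m^3, so 3.2601981 m^3 = 3.2601981 / 2.957353e-05 = 110240.41 fluid_ounce_US ≈ 1.102e+05 fluid_ounce_US (4 s.f.).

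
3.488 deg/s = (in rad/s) 0.06088. Check: 1 deg/s = 0.017453293 rad/s, so 3.488 deg/s = 3.488 * 0.017453293 = 0.060877084 rad/s. Result: 0.060877084 rad/s ≈ 0.06088 rad/s (4 s.f.).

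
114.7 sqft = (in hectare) 1 sqft = 0.09290304 m^2, so 114.7 sqft = 114.7 * 0.09290304 = 10.655979 m^2. 1 hectare = 10000 m^2, so 10.655979 m^2 = 10.655979 / 10000 = 0.0010655979 hectare ≈ 0.001066 hectare (4 s.f.). Final answer: 0.001066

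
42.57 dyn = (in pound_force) 9.57e-05. Check: 1 dyn = 1e-05 N, so 42.57 dyn = 42.57 * 1e-05 = 0.0004257 N. 1 pound_force = 4.4482216 N, so 0.0004257 N = 0.0004257 / 4.4482216 = 9.5701167e-05 pound_force ≈ 9.57e-05 pound_force (4 s.f.).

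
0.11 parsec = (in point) 9.621e+18. Check: 1 parsec = 3.0856776e+16 m, so 0.11 parsec = 0.11 * 3.0856776e+16 = 3.3942453e+15 m. 1 point = 0.00035277778 m, so 3.3942453e+15 m = 3.3942453e+15 / 0.00035277778 = 9.6214829e+18 point ≈ 9.621e+18 point (4 s.f.).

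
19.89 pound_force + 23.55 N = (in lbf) 25.18. Check: 1 pound_force = 4.4482216 N, so 19.89 pound_force = 19.89 * 4.4482216 = 88.475128 N. 23.55 N is already in N. Sum: 88.475128 + 23.55 = 112.02513 N. 1 lbf = 4.4482216 N, so 112.02513 N = 112.02513 / 4.4482216 = 25.184251 lbf ≈ 25.18 lbf (4 s.f.).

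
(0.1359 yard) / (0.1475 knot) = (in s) 1.638. Check: 1 yard = 0.9144 m, so 0.1359 yard = 0.1359 * 0.9144 = 0.12426696 m. 1 knot = 0.51444444 m/s, so 0.1475 knot = 0.1475 * 0.51444444 = 0.075880556 m/s. Combine: 0.12426696 m / 0.075880556 m/s = 1.6376654 s. Result: 1.6376654 s ≈ 1.638 s (4 s.f.).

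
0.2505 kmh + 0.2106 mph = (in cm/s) 16.37. Check: 1 kmh = 0.27777778 m/s, so 0.2505 kmh = 0.2505 * 0.27777778 = 0.069583333 m/s. 1 mph = 0.44704 m/s, so 0.2106 mph = 0.2106 * 0.44704 = 0.094146624 m/s. Sum: 0.069583333 + 0.094146624 = 0.16372996 m/s. 1 cm/s = 0.01 m/s, so 0.16372996 m/s = 0.16372996 / 0.01 = 16.372996 cm/s ≈ 16.37 cm/s (4 s.f.).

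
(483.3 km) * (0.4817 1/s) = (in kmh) 8.381e+05. Check: 1 km = 1000 m, so 483.3 km = 483.3 * 1000 = 483300 m. 0.4817 1/s = 0.4817 Hz. Combine: 483300 m * 0.4817 Hz = 232805.61 m/s. 1 kmh = 0.27777778 m/s, so 232805.61 m/s = 232805.61 / 0.27777778 = 838100.2 kmh ≈ 8.381e+05 kmh (4 s.f.).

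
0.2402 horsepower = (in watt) 1 horsepower = 745.69987 W, so 0.2402 horsepower = 0.2402 * 745.69987 = 179.11711 W. 179.11711 W = 179.11711 watt ≈ 179.1 watt (4 s.f.). Final answer: 179.1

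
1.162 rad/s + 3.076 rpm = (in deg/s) 1.162 rad/s is already in rad/s. 1 rpm = 0.10471976 rad/s, so 3.076 rpm = 3.076 * 0.10471976 = 0.32211797 rad/s. Sum: 1.162 + 0.32211797 = 1.484118 rad/s. 1 deg/s = 0.017453293 rad/s, so 1.484118 rad/s = 1.484118 / 0.017453293 = 85.033696 deg/s ≈ 85.03 deg/s (4 s.f.). Final answer: 85.03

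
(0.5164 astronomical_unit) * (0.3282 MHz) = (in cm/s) 1 astronomical_unit = 1.4959787e+11 m, so 0.5164 astronomical_unit = 0.5164 * 1.4959787e+11 = 7.725234e+10 m. 1 MHz = 1000000 Hz, so 0.3282 MHz = 0.3282 * 1000000 = 328200 Hz. Combine: 7.725234e+10 m * 328200 Hz = 2.5354218e+16 m/s. 1 cm/s = 0.01 m/s, so 2.5354218e+16 m/s = 2.5354218e+16 / 0.01 = 2.5354218e+18 cm/s ≈ 2.535e+18 cm/s (4 s.f.). Final answer: 2.535e+18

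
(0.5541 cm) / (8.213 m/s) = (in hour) 1.874e-07. Check: 1 cm = 0.01 m, so 0.5541 cm = 0.5541 * 0.01 = 0.005541 m. 8.213 m/s is already in m/s. Combine: 0.005541 m / 8.213 m/s = 0.00067466212 s. 1 hour = 3600 s, so 0.00067466212 s = 0.00067466212 / 3600 = 1.8740614e-07 hour ≈ 1.874e-07 hour (4 s.f.).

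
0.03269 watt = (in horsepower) 4.384e-05. Check: 0.03269 watt = 0.03269 W. 1 horsepower = 745.69987 W, so 0.03269 W = 0.03269 / 745.69987 = 4.3838012e-05 horsepower ≈ 4.384e-05 horsepower (4 s.f.).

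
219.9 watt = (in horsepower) 0.2949. Check: 219.9 watt = 219.9 W. 1 horsepower = 745.69987 W, so 219.9 W = 219.9 / 745.69987 = 0.29489076 horsepower ≈ 0.2949 horsepower (4 s.f.).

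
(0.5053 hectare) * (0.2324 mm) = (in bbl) 1 hectare = 10000 m^2, so 0.5053 hectare = 0.5053 * 10000 = 5053 m^2. 1 mm = 0.001 m, so 0.2324 mm = 0.2324 * 0.001 = 0.0002324 m. Combine: 5053 m^2 * 0.0002324 m = 1.1743172 m^3. 1 bbl = 0.15898729 m^3, so 1.1743172 m^3 = 1.1743172 / 0.15898729 = 7.386233 bbl ≈ 7.386 bbl (4 s.f.). Final answer: 7.386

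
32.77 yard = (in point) 1 yard = 0.9144 m, so 32.77 yard = 32.77 * 0.9144 = 29.964888 m. 1 point = 0.00035277778 m, so 29.964888 m = 29.964888 / 0.00035277778 = 84939.84 point ≈ 8.494e+04 point (4 s.f.). Final answer: 8.494e+04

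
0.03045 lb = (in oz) 0.4872. Check: 1 lb = 0.45359237 kg, so 0.03045 lb = 0.03045 * 0.45359237 = 0.013811888 kg. 1 oz = 0.028349523 kg, so 0.013811888 kg = 0.013811888 / 0.028349523 = 0.4872 oz.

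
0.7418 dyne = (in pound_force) 1 dyne = 1e-05 N, so 0.7418 dyne = 0.7418 * 1e-05 = 7.418e-06 N. 1 pound_force = 4.4482216 N, so 7.418e-06 N = 7.418e-06 / 4.4482216 = 1.6676327e-06 pound_force ≈ 1.668e-06 pound_force (4 s.f.). Final answer: 1.668e-06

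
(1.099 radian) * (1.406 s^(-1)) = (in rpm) 1.099 radian = 1.099 rad. 1.406 s^(-1) = 1.406 Hz. Combine: 1.099 rad * 1.406 Hz = 1.545194 rad/s. 1 rpm = 0.10471976 rad/s, so 1.545194 rad/s = 1.545194 / 0.10471976 = 14.755516 rpm ≈ 14.76 rpm (4 s.f.). Final answer: 14.76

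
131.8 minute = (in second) 7908. Check: 1 minute = 60 s, so 131.8 minute = 131.8 * 60 = 7908 s. 7908 s = 7908 second.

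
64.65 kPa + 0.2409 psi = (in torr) 1 kPa = 1000 Pa, so 64.65 kPa = 64.65 * 1000 = 64650 Pa. 1 psi = 6894.7573 Pa, so 0.2409 psi = 0.2409 * 6894.7573 = 1660.947 Pa. Sum: 64650 + 1660.947 = 66310.947 Pa. 1 torr = 133.32237 Pa, so 66310.947 Pa = 66310.947 / 133.32237 = 497.37301 torr ≈ 497.4 torr (4 s.f.). Final answer: 497.4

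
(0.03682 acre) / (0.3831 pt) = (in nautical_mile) 595.3. Check: 1 acre = 4046.8564 m^2, so 0.03682 acre = 0.03682 * 4046.8564 = 149.00525 m^2. 1 pt = 0.00035277778 m, so 0.3831 pt = 0.3831 * 0.00035277778 = 0.00013514917 m. Combine: 149.00525 m^2 / 0.00013514917 m = 1102524.4 m. 1 nautical_mile = 1852 m, so 1102524.4 m = 1102524.4 / 1852 = 595.31555 nautical_mile ≈ 595.3 nautical_mile (4 s.f.).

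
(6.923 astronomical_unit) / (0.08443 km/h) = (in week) 1 astronomical_unit = 1.4959787e+11 m, so 6.923 astronomical_unit = 6.923 * 1.4959787e+11 = 1.0356661e+12 m. 1 km/h = 0.27777778 m/s, so 0.08443 km/h = 0.08443 * 0.27777778 = 0.023452778 m/s. Combine: 1.0356661e+12 m / 0.023452778 m/s = 4.4159633e+13 s. 1 week = 604800 s, so 4.4159633e+13 s = 4.4159633e+13 / 604800 = 73015266 week ≈ 7.302e+07 week (4 s.f.). Final answer: 7.302e+07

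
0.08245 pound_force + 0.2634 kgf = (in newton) 1 pound_force = 4.4482216 N, so 0.08245 pound_force = 0.08245 * 4.4482216 = 0.36675587 N. 1 kgf = 9.80665 N, so 0.2634 kgf = 0.2634 * 9.80665 = 2.5830716 N. Sum: 0.36675587 + 2.5830716 = 2.9498275 N. 2.9498275 N = 2.9498275 newton ≈ 2.95 newton (4 s.f.). Final answer: 2.95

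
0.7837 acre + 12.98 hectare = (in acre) 1 acre = 4046.8564 m^2, so 0.7837 acre = 0.7837 * 4046.8564 = 3171.5214 m^2. 1 hectare = 10000 m^2, so 12.98 hectare = 12.98 * 10000 = 129800 m^2. Sum: 3171.5214 + 129800 = 132971.52 m^2. 1 acre = 4046.8564 m^2, so 132971.52 m^2 = 132971.52 / 4046.8564 = 32.857979 acre ≈ 32.86 acre (4 s.f.). Final answer: 32.86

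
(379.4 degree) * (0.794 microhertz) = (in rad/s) 1 degree = 0.017453293 rad, so 379.4 degree = 379.4 * 0.017453293 = 6.6217792 rad. 1 microhertz = 1e-06 Hz, so 0.794 microhertz = 0.794 * 1e-06 = 7.94e-07 Hz. Combine: 6.6217792 rad * 7.94e-07 Hz = 5.2576927e-06 rad/s. Result: 5.2576927e-06 rad/s ≈ 5.258e-06 rad/s (4 s.f.). Final answer: 5.258e-06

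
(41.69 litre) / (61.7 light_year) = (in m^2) 7.142e-20. Check: 1 litre = 0.001 m^3, so 41.69 litre = 41.69 * 0.001 = 0.04169 m^3. 1 light_year = 9.4607305e+15 m, so 61.7 light_year = 61.7 * 9.4607305e+15 = 5.8372707e+17 m. Combine: 0.04169 m^3 / 5.8372707e+17 m = 7.1420364e-20 m^2. Result: 7.1420364e-20 m^2 ≈ 7.142e-20 m^2 (4 s.f.).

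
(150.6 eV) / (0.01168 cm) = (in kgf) 1 eV = 1.6021766e-19 J, so 150.6 eV = 150.6 * 1.6021766e-19 = 2.412878e-17 J. 1 cm = 0.01 m, so 0.01168 cm = 0.01168 * 0.01 = 0.0001168 m. Combine: 2.412878e-17 J / 0.0001168 m = 2.0658202e-13 N. 1 kgf = 9.80665 N, so 2.0658202e-13 N = 2.0658202e-13 / 9.80665 = 2.1065504e-14 kgf ≈ 2.107e-14 kgf (4 s.f.). Final answer: 2.107e-14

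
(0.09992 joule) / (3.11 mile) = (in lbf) 4.488e-06. Check: 0.09992 joule = 0.09992 J. 1 mile = 1609.344 m, so 3.11 mile = 3.11 * 1609.344 = 5005.0598 m. Combine: 0.09992 J / 5005.0598 m = 1.9963797e-05 N. 1 lbf = 4.4482216 N, so 1.9963797e-05 N = 1.9963797e-05 / 4.4482216 = 4.4880402e-06 lbf ≈ 4.488e-06 lbf (4 s.f.).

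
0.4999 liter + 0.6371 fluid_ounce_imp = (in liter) 0.518. Check: 1 liter = 0.001 m^3, so 0.4999 liter = 0.4999 * 0.001 = 0.0004999 m^3. 1 fluid_ounce_imp = 2.8413063e-05 m^3, so 0.6371 fluid_ounce_imp = 0.6371 * 2.8413063e-05 = 1.8101962e-05 m^3. Sum: 0.0004999 + 1.8101962e-05 = 0.00051800196 m^3. 1 liter = 0.001 m^3, so 0.00051800196 m^3 = 0.00051800196 / 0.001 = 0.51800196 liter ≈ 0.518 liter (4 s.f.).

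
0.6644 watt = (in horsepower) 0.6644 watt = 0.6644 W. 1 horsepower = 745.69987 W, so 0.6644 W = 0.6644 / 745.69987 = 0.00089097508 horsepower ≈ 0.000891 horsepower (4 s.f.). Final answer: 0.000891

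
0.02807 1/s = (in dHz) 0.2807. Check: 0.02807 1/s = 0.02807 Hz. 1 dHz = 0.1 Hz, so 0.02807 Hz = 0.02807 / 0.1 = 0.2807 dHz.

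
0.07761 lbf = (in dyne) 1 lbf = 4.4482216 N, so 0.07761 lbf = 0.07761 * 4.4482216 = 0.34522648 N. 1 dyne = 1e-05 N, so 0.34522648 N = 0.34522648 / 1e-05 = 34522.648 dyne ≈ 3.452e+04 dyne (4 s.f.). Final answer: 3.452e+04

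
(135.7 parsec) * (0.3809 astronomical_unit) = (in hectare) 1 parsec = 3.0856776e+16 m, so 135.7 parsec = 135.7 * 3.0856776e+16 = 4.1872645e+18 m. 1 astronomical_unit = 1.4959787e+11 m, so 0.3809 astronomical_unit = 0.3809 * 1.4959787e+11 = 5.6981829e+10 m. Combine: 4.1872645e+18 m * 5.6981829e+10 m = 2.3859799e+29 m^2. 1 hectare = 10000 m^2, so 2.3859799e+29 m^2 = 2.3859799e+29 / 10000 = 2.3859799e+25 hectare ≈ 2.386e+25 hectare (4 s.f.). Final answer: 2.386e+25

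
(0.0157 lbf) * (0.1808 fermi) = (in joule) 1.263e-17. Check: 1 lbf = 4.4482216 N, so 0.0157 lbf = 0.0157 * 4.4482216 = 0.069837079 N. 1 fermi = 1e-15 m, so 0.1808 fermi = 0.1808 * 1e-15 = 1.808e-16 m. Combine: 0.069837079 N * 1.808e-16 m = 1.2626544e-17 J. 1.2626544e-17 J = 1.2626544e-17 joule ≈ 1.263e-17 joule (4 s.f.).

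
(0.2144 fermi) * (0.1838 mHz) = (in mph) 8.815e-20. Check: 1 fermi = 1e-15 m, so 0.2144 fermi = 0.2144 * 1e-15 = 2.144e-16 m. 1 mHz = 0.001 Hz, so 0.1838 mHz = 0.1838 * 0.001 = 0.0001838 Hz. Combine: 2.144e-16 m * 0.0001838 Hz = 3.940672e-20 m/s. 1 mph = 0.44704 m/s, so 3.940672e-20 m/s = 3.940672e-20 / 0.44704 = 8.8150322e-20 mph ≈ 8.815e-20 mph (4 s.f.).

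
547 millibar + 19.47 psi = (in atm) 1.865. Check: 1 millibar = 100 Pa, so 547 millibar = 547 * 100 = 54700 Pa. 1 psi = 6894.7573 Pa, so 19.47 psi = 19.47 * 6894.7573 = 134240.92 Pa. Sum: 54700 + 134240.92 = 188940.92 Pa. 1 atm = 101325 Pa, so 188940.92 Pa = 188940.92 / 101325 = 1.8647019 atm ≈ 1.865 atm (4 s.f.).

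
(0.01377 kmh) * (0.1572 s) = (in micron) 1 kmh = 0.27777778 m/s, so 0.01377 kmh = 0.01377 * 0.27777778 = 0.003825 m/s. 0.1572 s is already in s. Combine: 0.003825 m/s * 0.1572 s = 0.00060129 m. 1 micron = 1e-06 m, so 0.00060129 m = 0.00060129 / 1e-06 = 601.29 micron ≈ 601.3 micron (4 s.f.). Final answer: 601.3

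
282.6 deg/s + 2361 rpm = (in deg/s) 1 deg/s = 0.017453293 rad/s, so 282.6 deg/s = 282.6 * 0.017453293 = 4.9323005 rad/s. 1 rpm = 0.10471976 rad/s, so 2361 rpm = 2361 * 0.10471976 = 247.24334 rad/s. Sum: 4.9323005 + 247.24334 = 252.17564 rad/s. 1 deg/s = 0.017453293 rad/s, so 252.17564 rad/s = 252.17564 / 0.017453293 = 14448.6 deg/s ≈ 1.445e+04 deg/s (4 s.f.). Final answer: 1.445e+04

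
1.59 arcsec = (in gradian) 1 arcsec = 4.8481368e-06 rad, so 1.59 arcsec = 1.59 * 4.8481368e-06 = 7.7085375e-06 rad. 1 gradian = 0.015707963 rad, so 7.7085375e-06 rad = 7.7085375e-06 / 0.015707963 = 0.00049074074 gradian ≈ 0.0004907 gradian (4 s.f.). Final answer: 0.0004907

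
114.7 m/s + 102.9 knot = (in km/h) 603.5. Check: 114.7 m/s is already in m/s. 1 knot = 0.51444444 m/s, so 102.9 knot = 102.9 * 0.51444444 = 52.936333 m/s. Sum: 114.7 + 52.936333 = 167.63633 m/s. 1 km/h = 0.27777778 m/s, so 167.63633 m/s = 167.63633 / 0.27777778 = 603.4908 km/h ≈ 603.5 km/h (4 s.f.).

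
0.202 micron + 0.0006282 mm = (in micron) 0.8302. Check: 1 micron = 1e-06 m, so 0.202 micron = 0.202 * 1e-06 = 2.02e-07 m. 1 mm = 0.001 m, so 0.0006282 mm = 0.0006282 * 0.001 = 6.282e-07 m. Sum: 2.02e-07 + 6.282e-07 = 8.302e-07 m. 1 micron = 1e-06 m, so 8.302e-07 m = 8.302e-07 / 1e-06 = 0.8302 micron.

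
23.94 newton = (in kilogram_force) 23.94 newton = 23.94 N. 1 kilogram_force = 9.80665 N, so 23.94 N = 23.94 / 9.80665 = 2.4412006 kilogram_force ≈ 2.441 kilogram_force (4 s.f.). Final answer: 2.441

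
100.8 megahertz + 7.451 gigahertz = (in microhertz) 7.552e+15. Check: 1 megahertz = 1000000 Hz, so 100.8 megahertz = 100.8 * 1000000 = 1.008e+08 Hz. 1 gigahertz = 1e+09 Hz, so 7.451 gigahertz = 7.451 * 1e+09 = 7.451e+09 Hz. Sum: 1.008e+08 + 7.451e+09 = 7.5518e+09 Hz. 1 microhertz = 1e-06 Hz, so 7.5518e+09 Hz = 7.5518e+09 / 1e-06 = 7.5518e+15 microhertz ≈ 7.552e+15 microhertz (4 s.f.).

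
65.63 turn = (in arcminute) 1 turn = 6.2831853 rad, so 65.63 turn = 65.63 * 6.2831853 = 412.36545 rad. 1 arcminute = 0.00029088821 rad, so 412.36545 rad = 412.36545 / 0.00029088821 = 1417608 arcminute ≈ 1.418e+06 arcminute (4 s.f.). Final answer: 1.418e+06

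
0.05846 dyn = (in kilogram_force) 1 dyn = 1e-05 N, so 0.05846 dyn = 0.05846 * 1e-05 = 5.846e-07 N. 1 kilogram_force = 9.80665 N, so 5.846e-07 N = 5.846e-07 / 9.80665 = 5.961261e-08 kilogram_force ≈ 5.961e-08 kilogram_force (4 s.f.). Final answer: 5.961e-08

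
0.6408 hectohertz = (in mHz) 6.408e+04. Check: 1 hectohertz = 100 Hz, so 0.6408 hectohertz = 0.6408 * 100 = 64.08 Hz. 1 mHz = 0.001 Hz, so 64.08 Hz = 64.08 / 0.001 = 64080 mHz ≈ 6.408e+04 mHz (4 s.f.).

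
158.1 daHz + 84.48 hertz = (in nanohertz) 1 daHz = 10 Hz, so 158.1 daHz = 158.1 * 10 = 1581 Hz. 84.48 hertz = 84.48 Hz. Sum: 1581 + 84.48 = 1665.48 Hz. 1 nanohertz = 1e-09 Hz, so 1665.48 Hz = 1665.48 / 1e-09 = 1.66548e+12 nanohertz ≈ 1.665e+12 nanohertz (4 s.f.). Final answer: 1.665e+12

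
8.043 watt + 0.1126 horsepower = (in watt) 92.01. Check: 8.043 watt = 8.043 W. 1 horsepower = 745.69987 W, so 0.1126 horsepower = 0.1126 * 745.69987 = 83.965806 W. Sum: 8.043 + 83.965806 = 92.008806 W. 92.008806 W = 92.008806 watt ≈ 92.01 watt (4 s.f.).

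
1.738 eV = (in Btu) 1 eV = 1.6021766e-19 J, so 1.738 eV = 1.738 * 1.6021766e-19 = 2.784583e-19 J. 1 Btu = 1055.0559 J, so 2.784583e-19 J = 2.784583e-19 / 1055.0559 = 2.6392754e-22 Btu ≈ 2.639e-22 Btu (4 s.f.). Final answer: 2.639e-22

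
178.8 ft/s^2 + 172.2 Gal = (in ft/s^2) 184.4. Check: 1 ft/s^2 = 0.3048 m/s^2, so 178.8 ft/s^2 = 178.8 * 0.3048 = 54.49824 m/s^2. 1 Gal = 0.01 m/s^2, so 172.2 Gal = 172.2 * 0.01 = 1.722 m/s^2. Sum: 54.49824 + 1.722 = 56.22024 m/s^2. 1 ft/s^2 = 0.3048 m/s^2, so 56.22024 m/s^2 = 56.22024 / 0.3048 = 184.44961 ft/s^2 ≈ 184.4 ft/s^2 (4 s.f.).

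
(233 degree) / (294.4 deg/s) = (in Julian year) 2.508e-08. Check: 1 degree = 0.017453293 rad, so 233 degree = 233 * 0.017453293 = 4.0666172 rad. 1 deg/s = 0.017453293 rad/s, so 294.4 deg/s = 294.4 * 0.017453293 = 5.1382493 rad/s. Combine: 4.0666172 rad / 5.1382493 rad/s = 0.79144022 s. 1 Julian year = 31557600 s, so 0.79144022 s = 0.79144022 / 31557600 = 2.5079227e-08 Julian year ≈ 2.508e-08 Julian year (4 s.f.).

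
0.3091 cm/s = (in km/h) 1 cm/s = 0.01 m/s, so 0.3091 cm/s = 0.3091 * 0.01 = 0.003091 m/s. 1 km/h = 0.27777778 m/s, so 0.003091 m/s = 0.003091 / 0.27777778 = 0.0111276 km/h ≈ 0.01113 km/h (4 s.f.). Final answer: 0.01113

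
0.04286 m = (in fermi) 4.286e+13. Check: 1 fermi = 1e-15 m, so 0.04286 m = 0.04286 / 1e-15 = 4.286e+13 fermi.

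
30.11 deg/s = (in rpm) 5.018. Check: 1 deg/s = 0.017453293 rad/s, so 30.11 deg/s = 30.11 * 0.017453293 = 0.52551864 rad/s. 1 rpm = 0.10471976 rad/s, so 0.52551864 rad/s = 0.52551864 / 0.10471976 = 5.0183333 rpm ≈ 5.018 rpm (4 s.f.).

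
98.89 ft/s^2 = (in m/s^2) 1 ft/s^2 = 0.3048 m/s^2, so 98.89 ft/s^2 = 98.89 * 0.3048 = 30.141672 m/s^2. Result: 30.141672 m/s^2 ≈ 30.14 m/s^2 (4 s.f.). Final answer: 30.14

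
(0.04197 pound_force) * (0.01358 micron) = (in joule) 1 pound_force = 4.4482216 N, so 0.04197 pound_force = 0.04197 * 4.4482216 = 0.18669186 N. 1 micron = 1e-06 m, so 0.01358 micron = 0.01358 * 1e-06 = 1.358e-08 m. Combine: 0.18669186 N * 1.358e-08 m = 2.5352755e-09 J. 2.5352755e-09 J = 2.5352755e-09 joule ≈ 2.535e-09 joule (4 s.f.). Final answer: 2.535e-09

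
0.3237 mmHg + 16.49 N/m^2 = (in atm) 0.0005887. Check: 1 mmHg = 133.32237 Pa, so 0.3237 mmHg = 0.3237 * 133.32237 = 43.156451 Pa. 16.49 N/m^2 = 16.49 Pa. Sum: 43.156451 + 16.49 = 59.646451 Pa. 1 atm = 101325 Pa, so 59.646451 Pa = 59.646451 / 101325 = 0.0005886647 atm ≈ 0.0005887 atm (4 s.f.).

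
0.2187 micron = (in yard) 1 micron = 1e-06 m, so 0.2187 micron = 0.2187 * 1e-06 = 2.187e-07 m. 1 yard = 0.9144 m, so 2.187e-07 m = 2.187e-07 / 0.9144 = 2.3917323e-07 yard ≈ 2.392e-07 yard (4 s.f.). Final answer: 2.392e-07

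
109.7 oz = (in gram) 3110. Check: 1 oz = 0.028349523 kg, so 109.7 oz = 109.7 * 0.028349523 = 3.1099427 kg. 1 gram = 0.001 kg, so 3.1099427 kg = 3.1099427 / 0.001 = 3109.9427 gram ≈ 3110 gram (4 s.f.).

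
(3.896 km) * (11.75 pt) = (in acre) 0.003991. Check: 1 km = 1000 m, so 3.896 km = 3.896 * 1000 = 3896 m. 1 pt = 0.00035277778 m, so 11.75 pt = 11.75 * 0.00035277778 = 0.0041451389 m. Combine: 3896 m * 0.0041451389 m = 16.149461 m^2. 1 acre = 4046.8564 m^2, so 16.149461 m^2 = 16.149461 / 4046.8564 = 0.0039906187 acre ≈ 0.003991 acre (4 s.f.).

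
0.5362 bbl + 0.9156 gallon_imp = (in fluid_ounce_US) 1 bbl = 0.15898729 m^3, so 0.5362 bbl = 0.5362 * 0.15898729 = 0.085248988 m^3. 1 gallon_imp = 0.00454609 m^3, so 0.9156 gallon_imp = 0.9156 * 0.00454609 = 0.0041624 m^3. Sum: 0.085248988 + 0.0041624 = 0.089411388 m^3. 1 fluid_ounce_US = 2.957353e-05 m^3, so 0.089411388 m^3 = 0.089411388 / 2.957353e-05 = 3023.3587 fluid_ounce_US ≈ 3023 fluid_ounce_US (4 s.f.). Final answer: 3023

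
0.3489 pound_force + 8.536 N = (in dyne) 1 pound_force = 4.4482216 N, so 0.3489 pound_force = 0.3489 * 4.4482216 = 1.5519845 N. 8.536 N is already in N. Sum: 1.5519845 + 8.536 = 10.087985 N. 1 dyne = 1e-05 N, so 10.087985 N = 10.087985 / 1e-05 = 1008798.5 dyne ≈ 1.009e+06 dyne (4 s.f.). Final answer: 1.009e+06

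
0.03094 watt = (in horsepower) 0.03094 watt = 0.03094 W. 1 horsepower = 745.69987 W, so 0.03094 W = 0.03094 / 745.69987 = 4.1491223e-05 horsepower ≈ 4.149e-05 horsepower (4 s.f.). Final answer: 4.149e-05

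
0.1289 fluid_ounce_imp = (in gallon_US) 1 fluid_ounce_imp = 2.8413063e-05 m^3, so 0.1289 fluid_ounce_imp = 0.1289 * 2.8413063e-05 = 3.6624438e-06 m^3. 1 gallon_US = 0.0037854118 m^3, so 3.6624438e-06 m^3 = 3.6624438e-06 / 0.0037854118 = 0.00096751528 gallon_US ≈ 0.0009675 gallon_US (4 s.f.). Final answer: 0.0009675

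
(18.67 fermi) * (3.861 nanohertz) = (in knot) 1.401e-22. Check: 1 fermi = 1e-15 m, so 18.67 fermi = 18.67 * 1e-15 = 1.867e-14 m. 1 nanohertz = 1e-09 Hz, so 3.861 nanohertz = 3.861 * 1e-09 = 3.861e-09 Hz. Combine: 1.867e-14 m * 3.861e-09 Hz = 7.208487e-23 m/s. 1 knot = 0.51444444 m/s, so 7.208487e-23 m/s = 7.208487e-23 / 0.51444444 = 1.4012178e-22 knot ≈ 1.401e-22 knot (4 s.f.).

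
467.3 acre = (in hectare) 1 acre = 4046.8564 m^2, so 467.3 acre = 467.3 * 4046.8564 = 1891096 m^2. 1 hectare = 10000 m^2, so 1891096 m^2 = 1891096 / 10000 = 189.1096 hectare ≈ 189.1 hectare (4 s.f.). Final answer: 189.1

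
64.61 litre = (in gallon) 1 litre = 0.001 m^3, so 64.61 litre = 64.61 * 0.001 = 0.06461 m^3. 1 gallon = 0.0037854118 m^3, so 0.06461 m^3 = 0.06461 / 0.0037854118 = 17.068156 gallon ≈ 17.07 gallon (4 s.f.). Final answer: 17.07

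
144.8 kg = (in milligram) 1.448e+08. Check: 1 milligram = 1e-06 kg, so 144.8 kg = 144.8 / 1e-06 = 1.448e+08 milligram.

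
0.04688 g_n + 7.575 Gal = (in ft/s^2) 1.757. Check: 1 g_n = 9.80665 m/s^2, so 0.04688 g_n = 0.04688 * 9.80665 = 0.45973575 m/s^2. 1 Gal = 0.01 m/s^2, so 7.575 Gal = 7.575 * 0.01 = 0.07575 m/s^2. Sum: 0.45973575 + 0.07575 = 0.53548575 m/s^2. 1 ft/s^2 = 0.3048 m/s^2, so 0.53548575 m/s^2 = 0.53548575 / 0.3048 = 1.756843 ft/s^2 ≈ 1.757 ft/s^2 (4 s.f.).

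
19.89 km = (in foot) 6.526e+04. Check: 1 km = 1000 m, so 19.89 km = 19.89 * 1000 = 19890 m. 1 foot = 0.3048 m, so 19890 m = 19890 / 0.3048 = 65255.906 foot ≈ 6.526e+04 foot (4 s.f.).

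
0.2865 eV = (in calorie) 1.097e-20. Check: 1 eV = 1.6021766e-19 J, so 0.2865 eV = 0.2865 * 1.6021766e-19 = 4.5902361e-20 J. 1 calorie = 4.184 J, so 4.5902361e-20 J = 4.5902361e-20 / 4.184 = 1.0970927e-20 calorie ≈ 1.097e-20 calorie (4 s.f.).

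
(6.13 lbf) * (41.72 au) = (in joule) 1.702e+14. Check: 1 lbf = 4.4482216 N, so 6.13 lbf = 6.13 * 4.4482216 = 27.267599 N. 1 au = 1.4959787e+11 m, so 41.72 au = 41.72 * 1.4959787e+11 = 6.2412232e+12 m. Combine: 27.267599 N * 6.2412232e+12 m = 1.7018317e+14 J. 1.7018317e+14 J = 1.7018317e+14 joule ≈ 1.702e+14 joule (4 s.f.).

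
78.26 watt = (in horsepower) 0.1049. Check: 78.26 watt = 78.26 W. 1 horsepower = 745.69987 W, so 78.26 W = 78.26 / 745.69987 = 0.10494839 horsepower ≈ 0.1049 horsepower (4 s.f.).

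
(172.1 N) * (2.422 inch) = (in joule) 172.1 N is already in N. 1 inch = 0.0254 m, so 2.422 inch = 2.422 * 0.0254 = 0.0615188 m. Combine: 172.1 N * 0.0615188 m = 10.587385 J. 10.587385 J = 10.587385 joule ≈ 10.59 joule (4 s.f.). Final answer: 10.59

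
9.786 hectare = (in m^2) 9.786e+04. Check: 1 hectare = 10000 m^2, so 9.786 hectare = 9.786 * 10000 = 97860 m^2. Result: 97860 m^2 ≈ 9.786e+04 m^2 (4 s.f.).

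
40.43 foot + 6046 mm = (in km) 1 foot = 0.3048 m, so 40.43 foot = 40.43 * 0.3048 = 12.323064 m. 1 mm = 0.001 m, so 6046 mm = 6046 * 0.001 = 6.046 m. Sum: 12.323064 + 6.046 = 18.369064 m. 1 km = 1000 m, so 18.369064 m = 18.369064 / 1000 = 0.018369064 km ≈ 0.01837 km (4 s.f.). Final answer: 0.01837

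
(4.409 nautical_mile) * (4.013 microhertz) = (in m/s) 1 nautical_mile = 1852 m, so 4.409 nautical_mile = 4.409 * 1852 = 8165.468 m. 1 microhertz = 1e-06 Hz, so 4.013 microhertz = 4.013 * 1e-06 = 4.013e-06 Hz. Combine: 8165.468 m * 4.013e-06 Hz = 0.032768023 m/s. Result: 0.032768023 m/s ≈ 0.03277 m/s (4 s.f.). Final answer: 0.03277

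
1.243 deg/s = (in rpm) 0.2072. Check: 1 deg/s = 0.017453293 rad/s, so 1.243 deg/s = 1.243 * 0.017453293 = 0.021694443 rad/s. 1 rpm = 0.10471976 rad/s, so 0.021694443 rad/s = 0.021694443 / 0.10471976 = 0.20716667 rpm ≈ 0.2072 rpm (4 s.f.).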